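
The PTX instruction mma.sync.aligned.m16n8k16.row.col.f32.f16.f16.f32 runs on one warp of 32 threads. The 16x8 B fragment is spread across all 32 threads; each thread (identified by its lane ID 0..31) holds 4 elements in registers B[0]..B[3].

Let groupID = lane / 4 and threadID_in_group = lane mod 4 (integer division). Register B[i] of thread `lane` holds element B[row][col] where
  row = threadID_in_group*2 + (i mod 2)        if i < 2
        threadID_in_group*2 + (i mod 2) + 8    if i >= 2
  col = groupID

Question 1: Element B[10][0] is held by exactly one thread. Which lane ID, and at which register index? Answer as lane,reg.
c=0⇒gr=0  r=10⇒Rb=1,th=1,odd=0
L=0*4+1=1  i=1*2+0=2

1,2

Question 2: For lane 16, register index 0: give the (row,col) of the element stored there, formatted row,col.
0,4

16: gid=4,tid=0
[0] (0*2+0+0,4) = (0,4)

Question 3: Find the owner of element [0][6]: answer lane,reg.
c:6=>grp=6  r:0=>rB=0,tig=0,lo=0
L=6*4+0=24  i=0*2+0=0

24,0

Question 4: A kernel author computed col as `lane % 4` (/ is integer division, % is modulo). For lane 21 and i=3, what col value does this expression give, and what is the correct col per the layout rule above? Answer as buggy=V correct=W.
buggy=1 correct=5

`lane % 4`[21,3]⇒1
lane 21⇒21/4=5, 21 mod 4=1
i=3  r:2·1+1+8⇒11  c:5
col: 1 vs 5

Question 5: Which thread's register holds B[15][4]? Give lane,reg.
19,3

c=4->g=4  r=15->rb=1,t=3,b0=1
L=4*4+3=19  i=1*2+1=3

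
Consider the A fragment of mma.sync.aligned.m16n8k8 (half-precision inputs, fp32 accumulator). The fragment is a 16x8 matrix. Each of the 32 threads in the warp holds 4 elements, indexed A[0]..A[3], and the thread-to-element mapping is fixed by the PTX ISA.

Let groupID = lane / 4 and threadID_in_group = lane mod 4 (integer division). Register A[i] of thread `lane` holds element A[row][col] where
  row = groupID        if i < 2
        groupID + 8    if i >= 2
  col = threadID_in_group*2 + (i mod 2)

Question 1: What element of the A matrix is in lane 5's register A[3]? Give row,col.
L=5->g=5>>2=1, t=5&3=1
[3]->row 1+8=9  col 1·2+1=3

9,3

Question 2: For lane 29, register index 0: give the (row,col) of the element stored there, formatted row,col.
lane 29⇒29/4=7, 29 mod 4=1
i=0  r:7+0⇒7  c:2·1+0⇒2

7,2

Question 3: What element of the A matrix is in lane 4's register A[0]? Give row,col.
1,0

L=4→G=4>>2=1, T=4&3=0
[0]→row 1+0=1  col 0·2+0=0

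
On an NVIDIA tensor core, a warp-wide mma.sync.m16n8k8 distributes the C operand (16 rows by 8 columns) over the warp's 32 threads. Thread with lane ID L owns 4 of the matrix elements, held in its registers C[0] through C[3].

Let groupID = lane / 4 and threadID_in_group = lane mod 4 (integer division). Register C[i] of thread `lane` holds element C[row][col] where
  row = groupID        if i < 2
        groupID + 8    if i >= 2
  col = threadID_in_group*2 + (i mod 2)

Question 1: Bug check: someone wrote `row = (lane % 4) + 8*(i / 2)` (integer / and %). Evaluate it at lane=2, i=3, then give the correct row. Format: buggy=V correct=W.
`(lane % 4) + 8*(i / 2)`[2,3]->10
L=2->g=2>>2=0, t=2&3=2
[3]->row 0+8=8  col 2·2+1=5
row: 10 vs 8

buggy=10 correct=8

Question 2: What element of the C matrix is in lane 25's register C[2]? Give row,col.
lane 25: g=6 (25/4), t=1 (25%4)
i=2: r=6+8=14, c=1*2+0=2

14,2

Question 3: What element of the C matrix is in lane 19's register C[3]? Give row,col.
12,7

lane 19=>19/4=4, 19 mod 4=3
i=3  r:4+8=>12  c:2·3+1=>7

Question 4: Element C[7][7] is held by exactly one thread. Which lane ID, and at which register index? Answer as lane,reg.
31,1

r: 7->gid=7,r8=0  c: 7->tid=3,i&1=1
L=7*4+3=31  i=0*2+1=1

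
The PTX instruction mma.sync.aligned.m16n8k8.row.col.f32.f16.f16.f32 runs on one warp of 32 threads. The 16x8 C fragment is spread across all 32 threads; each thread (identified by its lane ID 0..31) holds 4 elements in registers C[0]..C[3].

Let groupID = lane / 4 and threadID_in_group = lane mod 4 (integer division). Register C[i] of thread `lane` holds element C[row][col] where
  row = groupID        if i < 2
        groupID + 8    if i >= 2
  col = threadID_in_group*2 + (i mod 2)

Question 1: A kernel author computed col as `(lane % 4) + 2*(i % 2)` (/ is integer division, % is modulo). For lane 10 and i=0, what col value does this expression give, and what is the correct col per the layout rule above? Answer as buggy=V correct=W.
`(lane % 4) + 2*(i % 2)`[10,0]=>2
lane 10: grp=2 (10/4), tig=2 (10%4)
i=0: r=2+0=2, c=2*2+0=4
col: 2 vs 4

buggy=2 correct=4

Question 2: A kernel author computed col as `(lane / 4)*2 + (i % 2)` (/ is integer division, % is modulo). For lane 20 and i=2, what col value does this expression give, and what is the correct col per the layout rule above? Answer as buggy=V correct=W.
`(lane / 4)*2 + (i % 2)`[20,2]=>10
lane 20=>20/4=5, 20 mod 4=0
i=2  r:5+8=>13  c:2·0+0=>0
col: 10 vs 0

buggy=10 correct=0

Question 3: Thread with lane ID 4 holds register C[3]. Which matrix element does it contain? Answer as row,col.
lane 4⇒4/4=1, 4 mod 4=0
i=3  r:1+8⇒9  c:2·0+1⇒1

9,1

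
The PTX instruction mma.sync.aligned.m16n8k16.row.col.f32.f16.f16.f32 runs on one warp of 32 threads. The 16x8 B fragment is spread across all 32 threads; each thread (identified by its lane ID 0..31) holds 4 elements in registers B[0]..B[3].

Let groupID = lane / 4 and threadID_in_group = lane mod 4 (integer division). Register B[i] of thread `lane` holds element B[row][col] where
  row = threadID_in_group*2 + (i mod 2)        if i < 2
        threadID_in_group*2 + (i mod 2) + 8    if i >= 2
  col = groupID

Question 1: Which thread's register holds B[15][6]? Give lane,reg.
27,3

c=6⇒gr=6  r=15⇒Rb=1,th=3,odd=1
L=6*4+3=27  i=1*2+1=3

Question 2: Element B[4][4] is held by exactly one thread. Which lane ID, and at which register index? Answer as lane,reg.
c=4->g=4  r=4->rb=0,t=2,b0=0
L=4*4+2=18  i=0*2+0=0

18,0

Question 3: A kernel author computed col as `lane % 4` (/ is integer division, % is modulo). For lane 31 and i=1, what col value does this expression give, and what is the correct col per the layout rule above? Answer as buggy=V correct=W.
`lane % 4`[31,1]=>3
lane 31=>31/4=7, 31 mod 4=3
i=1  r:2·3+1+0=>7  c:7
col: 3 vs 7

buggy=3 correct=7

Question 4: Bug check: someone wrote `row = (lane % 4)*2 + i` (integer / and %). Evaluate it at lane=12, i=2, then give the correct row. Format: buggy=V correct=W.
`(lane % 4)*2 + i`[12,2]→2
L=12→G=12>>2=3, T=12&3=0
[2]→row 0·2+0+8=8  col G=3
row: 2 vs 8

buggy=2 correct=8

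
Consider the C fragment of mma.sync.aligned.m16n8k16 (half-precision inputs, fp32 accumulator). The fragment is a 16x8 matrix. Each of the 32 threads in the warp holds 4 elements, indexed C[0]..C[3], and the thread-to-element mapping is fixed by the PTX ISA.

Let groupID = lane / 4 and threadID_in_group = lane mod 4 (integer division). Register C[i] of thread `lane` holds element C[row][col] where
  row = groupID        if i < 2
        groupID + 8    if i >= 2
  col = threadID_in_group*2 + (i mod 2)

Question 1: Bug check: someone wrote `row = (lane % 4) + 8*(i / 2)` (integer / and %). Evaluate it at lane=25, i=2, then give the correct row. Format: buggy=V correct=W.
buggy=9 correct=14

`(lane % 4) + 8*(i / 2)`[25,2]->9
25: g=6,t=1
[2] (6+8,1*2+0) = (14,2)
row: 9 vs 14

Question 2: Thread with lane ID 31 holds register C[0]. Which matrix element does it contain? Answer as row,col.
7,6

L=31->g=31>>2=7, t=31&3=3
[0]->row 7+0=7  col 3·2+0=6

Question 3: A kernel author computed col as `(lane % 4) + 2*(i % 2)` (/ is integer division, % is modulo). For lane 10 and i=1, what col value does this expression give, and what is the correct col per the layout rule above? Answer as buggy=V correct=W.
buggy=4 correct=5

`(lane % 4) + 2*(i % 2)`[10,1]->4
L=10->g=10>>2=2, t=10&3=2
[1]->row 2+0=2  col 2·2+1=5
col: 4 vs 5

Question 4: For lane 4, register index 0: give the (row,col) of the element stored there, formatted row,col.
1,0

lane 4=>4/4=1, 4 mod 4=0
i=0  r:1+0=>1  c:2·0+0=>0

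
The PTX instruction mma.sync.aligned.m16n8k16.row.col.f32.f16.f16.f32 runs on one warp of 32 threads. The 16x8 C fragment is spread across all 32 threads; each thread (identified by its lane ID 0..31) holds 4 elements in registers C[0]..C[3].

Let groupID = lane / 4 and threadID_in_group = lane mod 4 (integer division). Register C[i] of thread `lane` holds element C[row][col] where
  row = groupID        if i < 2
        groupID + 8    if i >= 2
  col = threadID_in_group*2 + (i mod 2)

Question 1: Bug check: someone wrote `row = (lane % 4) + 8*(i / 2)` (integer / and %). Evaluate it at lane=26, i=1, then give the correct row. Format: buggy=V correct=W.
`(lane % 4) + 8*(i / 2)`[26,1]⇒2
L=26⇒gr=26>>2=6, th=26&3=2
[1]⇒row 6+0=6  col 2·2+1=5
row: 2 vs 6

buggy=2 correct=6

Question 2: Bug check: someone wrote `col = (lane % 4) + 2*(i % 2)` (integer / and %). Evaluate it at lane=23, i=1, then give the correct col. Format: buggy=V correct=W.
`(lane % 4) + 2*(i % 2)`[23,1]→5
L=23→G=23>>2=5, T=23&3=3
[1]→row 5+0=5  col 3·2+1=7
col: 5 vs 7

buggy=5 correct=7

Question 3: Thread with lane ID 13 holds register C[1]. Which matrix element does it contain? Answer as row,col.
3,3

13: gid=3,tid=1
[1] (3+0,1*2+1) = (3,3)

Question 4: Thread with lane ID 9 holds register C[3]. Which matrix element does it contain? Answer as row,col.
10,3

L=9=>grp=9>>2=2, tig=9&3=1
[3]=>row 2+8=10  col 1·2+1=3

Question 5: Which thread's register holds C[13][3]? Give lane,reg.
21,3

r: 13->gid=5,r8=1  c: 3->tid=1,i&1=1
L=5*4+1=21  i=1*2+1=3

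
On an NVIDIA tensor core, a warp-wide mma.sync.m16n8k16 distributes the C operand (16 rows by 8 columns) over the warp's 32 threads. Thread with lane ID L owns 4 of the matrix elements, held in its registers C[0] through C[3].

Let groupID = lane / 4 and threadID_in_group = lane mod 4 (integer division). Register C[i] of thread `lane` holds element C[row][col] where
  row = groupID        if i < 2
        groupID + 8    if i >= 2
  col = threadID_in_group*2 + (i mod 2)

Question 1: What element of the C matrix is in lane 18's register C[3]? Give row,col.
lane 18→18/4=4, 18 mod 4=2
i=3  r:4+8→12  c:2·2+1→5

12,5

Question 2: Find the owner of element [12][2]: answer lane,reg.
r: 12->gid=4,r8=1  c: 2->tid=1,i&1=0
L=4*4+1=17  i=1*2+0=2

17,2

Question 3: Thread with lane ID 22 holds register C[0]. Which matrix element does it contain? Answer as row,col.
lane 22→22/4=5, 22 mod 4=2
i=0  r:5+0→5  c:2·2+0→4

5,4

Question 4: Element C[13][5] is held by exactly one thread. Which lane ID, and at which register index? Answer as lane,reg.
r:13=>grp=5,rB=1  c:5=>tig=2,lo=1
L=5*4+2=22  i=1*2+1=3

22,3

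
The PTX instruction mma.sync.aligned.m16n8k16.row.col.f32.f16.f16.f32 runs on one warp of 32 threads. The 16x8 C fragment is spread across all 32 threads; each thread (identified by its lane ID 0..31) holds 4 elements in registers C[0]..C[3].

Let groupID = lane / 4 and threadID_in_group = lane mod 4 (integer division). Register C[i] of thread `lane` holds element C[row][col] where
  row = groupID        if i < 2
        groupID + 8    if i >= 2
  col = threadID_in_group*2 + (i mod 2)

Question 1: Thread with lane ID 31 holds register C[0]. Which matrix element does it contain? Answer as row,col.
7,6

lane 31: grp=7 (31/4), tig=3 (31%4)
i=0: r=7+0=7, c=3*2+0=6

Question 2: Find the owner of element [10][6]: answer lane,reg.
r: 10->gid=2,r8=1  c: 6->tid=3,i&1=0
L=2*4+3=11  i=1*2+0=2

11,2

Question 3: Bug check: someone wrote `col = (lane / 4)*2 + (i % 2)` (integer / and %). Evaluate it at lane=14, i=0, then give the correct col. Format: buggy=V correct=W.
`(lane / 4)*2 + (i % 2)`[14,0]->6
lane 14: g=3 (14/4), t=2 (14%4)
i=0: r=3+0=3, c=2*2+0=4
col: 6 vs 4

buggy=6 correct=4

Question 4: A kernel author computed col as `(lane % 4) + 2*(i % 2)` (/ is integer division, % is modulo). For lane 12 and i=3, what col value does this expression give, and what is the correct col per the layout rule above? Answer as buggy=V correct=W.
buggy=2 correct=1

`(lane % 4) + 2*(i % 2)`[12,3]⇒2
L=12⇒gr=12>>2=3, th=12&3=0
[3]⇒row 3+8=11  col 0·2+1=1
col: 2 vs 1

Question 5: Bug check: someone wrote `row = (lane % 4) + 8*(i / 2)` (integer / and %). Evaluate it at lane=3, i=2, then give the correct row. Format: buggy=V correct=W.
`(lane % 4) + 8*(i / 2)`[3,2]->11
3: gid=0,tid=3
[2] (0+8,3*2+0) = (8,6)
row: 11 vs 8

buggy=11 correct=8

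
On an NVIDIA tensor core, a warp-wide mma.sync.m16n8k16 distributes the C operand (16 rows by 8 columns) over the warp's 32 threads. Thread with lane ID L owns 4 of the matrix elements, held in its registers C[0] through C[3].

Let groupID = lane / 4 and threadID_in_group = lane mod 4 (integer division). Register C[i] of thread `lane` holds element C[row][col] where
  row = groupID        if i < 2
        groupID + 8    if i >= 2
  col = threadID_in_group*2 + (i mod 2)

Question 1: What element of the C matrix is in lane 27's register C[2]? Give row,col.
lane 27→27/4=6, 27 mod 4=3
i=2  r:6+8→14  c:2·3+0→6

14,6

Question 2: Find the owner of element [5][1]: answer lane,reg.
20,1

r:5=>grp=5,rB=0  c:1=>tig=0,lo=1
L=5*4+0=20  i=0*2+1=1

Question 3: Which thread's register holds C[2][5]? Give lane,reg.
r:2=>grp=2,rB=0  c:5=>tig=2,lo=1
L=2*4+2=10  i=0*2+1=1

10,1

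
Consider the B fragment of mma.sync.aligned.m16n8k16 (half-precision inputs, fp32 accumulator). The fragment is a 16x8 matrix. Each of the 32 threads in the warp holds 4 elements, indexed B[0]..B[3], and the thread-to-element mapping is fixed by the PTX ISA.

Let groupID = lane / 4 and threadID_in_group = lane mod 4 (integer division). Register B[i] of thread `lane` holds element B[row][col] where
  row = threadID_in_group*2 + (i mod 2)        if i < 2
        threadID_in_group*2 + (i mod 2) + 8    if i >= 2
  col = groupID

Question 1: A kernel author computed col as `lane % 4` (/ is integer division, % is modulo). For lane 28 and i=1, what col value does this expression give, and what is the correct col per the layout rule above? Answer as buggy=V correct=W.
buggy=0 correct=7

`lane % 4`[28,1]⇒0
lane 28: gr=7 (28/4), th=0 (28%4)
i=1: r=0*2+1+0=1, c=gr=7
col: 0 vs 7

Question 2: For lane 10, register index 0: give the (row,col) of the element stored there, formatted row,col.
4,2

lane 10->10/4=2, 10 mod 4=2
i=0  r:2·2+0+0->4  c:2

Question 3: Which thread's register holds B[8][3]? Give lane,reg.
12,2

c: 3->gid=3  r: 8->r8=1,tid=0,i&1=0
L=3*4+0=12  i=1*2+0=2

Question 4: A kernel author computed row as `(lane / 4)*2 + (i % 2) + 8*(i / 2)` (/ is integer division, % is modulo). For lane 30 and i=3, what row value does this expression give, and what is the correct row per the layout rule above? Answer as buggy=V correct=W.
buggy=23 correct=13

`(lane / 4)*2 + (i % 2) + 8*(i / 2)`[30,3]=>23
lane 30: grp=7 (30/4), tig=2 (30%4)
i=3: r=2*2+1+8=13, c=grp=7
row: 23 vs 13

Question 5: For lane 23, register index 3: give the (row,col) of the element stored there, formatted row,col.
15,5

lane 23: g=5 (23/4), t=3 (23%4)
i=3: r=3*2+1+8=15, c=g=5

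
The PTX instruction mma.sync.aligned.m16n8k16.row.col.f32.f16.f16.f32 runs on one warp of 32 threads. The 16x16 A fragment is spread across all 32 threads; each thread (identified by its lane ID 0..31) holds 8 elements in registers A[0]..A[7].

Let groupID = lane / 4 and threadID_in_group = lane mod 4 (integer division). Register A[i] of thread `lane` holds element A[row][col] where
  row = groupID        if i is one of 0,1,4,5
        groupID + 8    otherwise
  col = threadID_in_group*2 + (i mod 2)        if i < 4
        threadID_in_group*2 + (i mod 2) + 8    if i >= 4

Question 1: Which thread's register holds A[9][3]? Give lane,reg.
r: 9->gid=1,r8=1  c: 3->c8=0,tid=1,i&1=1
L=1*4+1=5  i=0*4+1*2+1=3

5,3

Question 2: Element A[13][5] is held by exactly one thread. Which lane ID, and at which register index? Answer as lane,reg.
r=13->g=5,rb=1  c=5->cb=0,t=2,b0=1
L=5*4+2=22  i=0*4+1*2+1=3

22,3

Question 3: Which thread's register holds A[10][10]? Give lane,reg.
r=10->g=2,rb=1  c=10->cb=1,t=1,b0=0
L=2*4+1=9  i=1*4+1*2+0=6

9,6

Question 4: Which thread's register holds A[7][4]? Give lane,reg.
30,0

r=7→G=7,rhi=0  c=4→chi=0,T=2,p=0
L=7*4+2=30  i=0*4+0*2+0=0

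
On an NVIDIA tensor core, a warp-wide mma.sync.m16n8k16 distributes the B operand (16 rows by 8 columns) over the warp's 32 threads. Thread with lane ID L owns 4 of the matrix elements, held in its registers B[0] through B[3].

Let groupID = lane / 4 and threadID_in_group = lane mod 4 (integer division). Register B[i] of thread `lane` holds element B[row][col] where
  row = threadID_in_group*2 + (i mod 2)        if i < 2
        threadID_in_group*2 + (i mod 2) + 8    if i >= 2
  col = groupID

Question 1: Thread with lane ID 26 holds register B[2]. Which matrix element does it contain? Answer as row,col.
26: gr=6,th=2
[2] (2*2+0+8,6) = (12,6)

12,6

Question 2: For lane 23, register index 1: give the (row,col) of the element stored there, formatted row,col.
lane 23: g=5 (23/4), t=3 (23%4)
i=1: r=3*2+1+0=7, c=g=5

7,5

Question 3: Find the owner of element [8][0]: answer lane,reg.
0,2

c:0=>grp=0  r:8=>rB=1,tig=0,lo=0
L=0*4+0=0  i=1*2+0=2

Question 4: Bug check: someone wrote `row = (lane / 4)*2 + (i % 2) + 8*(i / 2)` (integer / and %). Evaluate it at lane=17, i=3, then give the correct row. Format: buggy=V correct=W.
`(lane / 4)*2 + (i % 2) + 8*(i / 2)`[17,3]=>17
17: grp=4,tig=1
[3] (1*2+1+8,4) = (11,4)
row: 17 vs 11

buggy=17 correct=11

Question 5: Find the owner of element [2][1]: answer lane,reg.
c=1⇒gr=1  r=2⇒Rb=0,th=1,odd=0
L=1*4+1=5  i=0*2+0=0

5,0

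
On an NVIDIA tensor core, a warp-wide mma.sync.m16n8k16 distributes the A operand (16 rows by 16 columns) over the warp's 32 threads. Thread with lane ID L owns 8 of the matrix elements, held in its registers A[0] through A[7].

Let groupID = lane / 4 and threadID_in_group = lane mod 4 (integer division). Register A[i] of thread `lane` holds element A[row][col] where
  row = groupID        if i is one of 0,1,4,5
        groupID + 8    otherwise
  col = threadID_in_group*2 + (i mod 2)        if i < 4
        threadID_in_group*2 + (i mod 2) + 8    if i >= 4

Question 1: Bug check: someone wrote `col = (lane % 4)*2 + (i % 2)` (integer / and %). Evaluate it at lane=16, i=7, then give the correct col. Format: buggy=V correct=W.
`(lane % 4)*2 + (i % 2)`[16,7]->1
lane 16->16/4=4, 16 mod 4=0
i=7  r:4+8->12  c:2·0+1+8->9
col: 1 vs 9

buggy=1 correct=9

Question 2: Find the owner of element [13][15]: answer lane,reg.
r=13->g=5,rb=1  c=15->cb=1,t=3,b0=1
L=5*4+3=23  i=1*4+1*2+1=7

23,7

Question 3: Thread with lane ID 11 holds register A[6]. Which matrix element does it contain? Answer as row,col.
lane 11=>11/4=2, 11 mod 4=3
i=6  r:2+8=>10  c:2·3+0+8=>14

10,14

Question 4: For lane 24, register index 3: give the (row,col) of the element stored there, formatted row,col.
lane 24: g=6 (24/4), t=0 (24%4)
i=3: r=6+8=14, c=0*2+1+0=1

14,1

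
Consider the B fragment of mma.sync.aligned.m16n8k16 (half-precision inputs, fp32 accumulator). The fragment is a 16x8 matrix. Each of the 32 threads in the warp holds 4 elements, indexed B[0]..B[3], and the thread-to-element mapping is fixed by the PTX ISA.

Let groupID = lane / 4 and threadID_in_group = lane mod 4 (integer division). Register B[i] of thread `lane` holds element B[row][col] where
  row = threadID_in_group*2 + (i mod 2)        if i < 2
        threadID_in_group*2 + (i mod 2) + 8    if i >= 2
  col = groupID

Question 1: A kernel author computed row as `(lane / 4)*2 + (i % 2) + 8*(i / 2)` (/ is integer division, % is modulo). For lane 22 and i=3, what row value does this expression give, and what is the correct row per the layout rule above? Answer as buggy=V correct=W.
`(lane / 4)*2 + (i % 2) + 8*(i / 2)`[22,3]->19
22: g=5,t=2
[3] (2*2+1+8,5) = (13,5)
row: 19 vs 13

buggy=19 correct=13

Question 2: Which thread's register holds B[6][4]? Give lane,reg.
19,0

c:4=>grp=4  r:6=>rB=0,tig=3,lo=0
L=4*4+3=19  i=0*2+0=0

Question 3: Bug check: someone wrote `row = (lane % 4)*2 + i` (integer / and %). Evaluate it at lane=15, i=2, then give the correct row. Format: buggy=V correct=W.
buggy=8 correct=14

`(lane % 4)*2 + i`[15,2]→8
lane 15: G=3 (15/4), T=3 (15%4)
i=2: r=3*2+0+8=14, c=G=3
row: 8 vs 14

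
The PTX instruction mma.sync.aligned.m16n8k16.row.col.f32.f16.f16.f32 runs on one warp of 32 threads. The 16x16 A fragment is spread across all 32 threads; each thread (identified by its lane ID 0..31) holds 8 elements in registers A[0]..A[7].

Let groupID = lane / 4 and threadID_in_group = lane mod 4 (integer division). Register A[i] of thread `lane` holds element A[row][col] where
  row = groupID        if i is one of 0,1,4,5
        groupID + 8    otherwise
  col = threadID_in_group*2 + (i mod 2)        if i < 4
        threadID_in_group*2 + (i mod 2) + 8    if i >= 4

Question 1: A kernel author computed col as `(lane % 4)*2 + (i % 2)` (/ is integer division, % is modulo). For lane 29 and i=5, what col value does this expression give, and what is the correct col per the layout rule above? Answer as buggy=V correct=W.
buggy=3 correct=11

`(lane % 4)*2 + (i % 2)`[29,5]⇒3
lane 29: gr=7 (29/4), th=1 (29%4)
i=5: r=7+0=7, c=1*2+1+8=11
col: 3 vs 11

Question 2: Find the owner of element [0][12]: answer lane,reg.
2,4

r=0->g=0,rb=0  c=12->cb=1,t=2,b0=0
L=0*4+2=2  i=1*4+0*2+0=4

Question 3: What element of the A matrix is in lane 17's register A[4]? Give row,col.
lane 17->17/4=4, 17 mod 4=1
i=4  r:4+0->4  c:2·1+0+8->10

4,10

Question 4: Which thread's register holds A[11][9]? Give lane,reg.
12,7

r=11->g=3,rb=1  c=9->cb=1,t=0,b0=1
L=3*4+0=12  i=1*4+1*2+1=7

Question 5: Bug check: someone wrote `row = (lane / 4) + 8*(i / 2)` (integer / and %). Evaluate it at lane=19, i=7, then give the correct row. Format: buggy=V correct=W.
`(lane / 4) + 8*(i / 2)`[19,7]=>28
lane 19: grp=4 (19/4), tig=3 (19%4)
i=7: r=4+8=12, c=3*2+1+8=15
row: 28 vs 12

buggy=28 correct=12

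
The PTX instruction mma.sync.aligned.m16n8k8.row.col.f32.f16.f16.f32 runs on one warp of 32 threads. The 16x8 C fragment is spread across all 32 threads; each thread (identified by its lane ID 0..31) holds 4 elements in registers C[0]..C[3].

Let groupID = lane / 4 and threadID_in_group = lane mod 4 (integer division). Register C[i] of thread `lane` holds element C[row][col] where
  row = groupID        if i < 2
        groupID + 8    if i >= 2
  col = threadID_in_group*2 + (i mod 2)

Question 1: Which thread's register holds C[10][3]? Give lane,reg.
9,3

r: 10->gid=2,r8=1  c: 3->tid=1,i&1=1
L=2*4+1=9  i=1*2+1=3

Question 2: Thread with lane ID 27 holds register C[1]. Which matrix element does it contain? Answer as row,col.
6,7

L=27⇒gr=27>>2=6, th=27&3=3
[1]⇒row 6+0=6  col 3·2+1=7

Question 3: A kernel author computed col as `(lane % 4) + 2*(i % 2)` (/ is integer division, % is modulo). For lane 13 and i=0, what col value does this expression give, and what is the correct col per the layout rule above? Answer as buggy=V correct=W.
`(lane % 4) + 2*(i % 2)`[13,0]=>1
lane 13=>13/4=3, 13 mod 4=1
i=0  r:3+0=>3  c:2·1+0=>2
col: 1 vs 2

buggy=1 correct=2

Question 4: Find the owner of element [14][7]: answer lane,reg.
r=14→G=6,rhi=1  c=7→T=3,p=1
L=6*4+3=27  i=1*2+1=3

27,3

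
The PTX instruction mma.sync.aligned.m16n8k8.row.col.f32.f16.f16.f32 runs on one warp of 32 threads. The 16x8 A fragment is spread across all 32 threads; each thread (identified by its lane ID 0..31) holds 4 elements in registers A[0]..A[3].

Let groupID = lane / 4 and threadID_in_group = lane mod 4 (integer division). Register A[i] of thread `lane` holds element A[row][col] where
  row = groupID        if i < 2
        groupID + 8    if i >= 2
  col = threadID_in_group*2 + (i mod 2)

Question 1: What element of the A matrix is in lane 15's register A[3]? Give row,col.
L=15->g=15>>2=3, t=15&3=3
[3]->row 3+8=11  col 3·2+1=7

11,7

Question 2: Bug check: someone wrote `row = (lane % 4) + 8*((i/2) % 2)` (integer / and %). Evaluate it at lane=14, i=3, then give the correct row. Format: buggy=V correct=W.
`(lane % 4) + 8*((i/2) % 2)`[14,3]→10
14: G=3,T=2
[3] (3+8,2*2+1) = (11,5)
row: 10 vs 11

buggy=10 correct=11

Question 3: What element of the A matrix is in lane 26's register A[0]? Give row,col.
L=26→G=26>>2=6, T=26&3=2
[0]→row 6+0=6  col 2·2+0=4

6,4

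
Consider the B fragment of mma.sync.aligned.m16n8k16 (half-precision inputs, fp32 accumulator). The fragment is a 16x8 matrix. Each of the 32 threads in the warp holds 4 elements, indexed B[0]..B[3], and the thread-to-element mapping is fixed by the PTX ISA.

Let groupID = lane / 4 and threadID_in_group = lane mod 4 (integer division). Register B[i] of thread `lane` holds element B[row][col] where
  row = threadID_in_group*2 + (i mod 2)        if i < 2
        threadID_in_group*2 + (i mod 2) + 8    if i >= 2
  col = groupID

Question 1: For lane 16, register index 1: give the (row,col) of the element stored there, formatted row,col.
1,4

lane 16: gr=4 (16/4), th=0 (16%4)
i=1: r=0*2+1+0=1, c=gr=4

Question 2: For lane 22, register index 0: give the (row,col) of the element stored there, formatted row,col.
4,5

22: gid=5,tid=2
[0] (2*2+0+0,5) = (4,5)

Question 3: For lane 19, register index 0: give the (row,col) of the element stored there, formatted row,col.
L=19->gid=19>>2=4, tid=19&3=3
[0]->row 3·2+0+0=6  col gid=4

6,4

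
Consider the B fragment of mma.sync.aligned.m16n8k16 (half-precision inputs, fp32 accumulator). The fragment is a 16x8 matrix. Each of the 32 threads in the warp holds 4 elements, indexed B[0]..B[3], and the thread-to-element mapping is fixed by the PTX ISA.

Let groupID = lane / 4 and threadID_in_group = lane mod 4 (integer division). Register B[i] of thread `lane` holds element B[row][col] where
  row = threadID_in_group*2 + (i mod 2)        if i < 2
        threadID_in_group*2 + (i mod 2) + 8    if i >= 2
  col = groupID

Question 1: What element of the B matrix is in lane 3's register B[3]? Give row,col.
15,0

L=3→G=3>>2=0, T=3&3=3
[3]→row 3·2+1+8=15  col G=0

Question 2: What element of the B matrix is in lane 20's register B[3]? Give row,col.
20: gr=5,th=0
[3] (0*2+1+8,5) = (9,5)

9,5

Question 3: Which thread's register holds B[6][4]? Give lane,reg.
c: 4->gid=4  r: 6->r8=0,tid=3,i&1=0
L=4*4+3=19  i=0*2+0=0

19,0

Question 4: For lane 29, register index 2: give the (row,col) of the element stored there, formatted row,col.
10,7

L=29->g=29>>2=7, t=29&3=1
[2]->row 1·2+0+8=10  col g=7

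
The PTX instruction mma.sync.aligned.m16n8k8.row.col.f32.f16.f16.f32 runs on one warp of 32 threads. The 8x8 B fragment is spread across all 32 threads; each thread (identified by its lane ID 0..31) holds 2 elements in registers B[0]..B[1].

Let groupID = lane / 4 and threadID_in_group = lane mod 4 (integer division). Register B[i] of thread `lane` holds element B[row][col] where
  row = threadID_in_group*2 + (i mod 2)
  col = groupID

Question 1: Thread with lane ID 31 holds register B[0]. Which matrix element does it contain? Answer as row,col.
6,7

lane 31: gr=7 (31/4), th=3 (31%4)
i=0: r=3*2+0=6, c=gr=7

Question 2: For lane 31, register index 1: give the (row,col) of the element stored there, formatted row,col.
7,7

L=31=>grp=31>>2=7, tig=31&3=3
[1]=>row 3·2+1=7  col grp=7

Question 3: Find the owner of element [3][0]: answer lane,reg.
1,1

c=0→G=0  r=3→T=1,p=1
L=0*4+1=1  i=1=1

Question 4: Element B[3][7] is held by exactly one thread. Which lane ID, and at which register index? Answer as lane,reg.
29,1

c: 7->gid=7  r: 3->tid=1,i&1=1
L=7*4+1=29  i=1=1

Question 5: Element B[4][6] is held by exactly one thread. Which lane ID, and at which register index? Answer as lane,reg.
c=6→G=6  r=4→T=2,p=0
L=6*4+2=26  i=0=0

26,0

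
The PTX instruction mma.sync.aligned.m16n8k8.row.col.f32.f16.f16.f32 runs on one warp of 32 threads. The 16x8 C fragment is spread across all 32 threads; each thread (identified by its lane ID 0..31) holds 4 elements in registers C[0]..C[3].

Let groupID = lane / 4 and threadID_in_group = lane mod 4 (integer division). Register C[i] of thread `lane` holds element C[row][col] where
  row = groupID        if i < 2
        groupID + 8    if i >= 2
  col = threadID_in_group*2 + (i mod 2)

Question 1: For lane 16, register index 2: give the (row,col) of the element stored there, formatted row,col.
lane 16->16/4=4, 16 mod 4=0
i=2  r:4+8->12  c:2·0+0->0

12,0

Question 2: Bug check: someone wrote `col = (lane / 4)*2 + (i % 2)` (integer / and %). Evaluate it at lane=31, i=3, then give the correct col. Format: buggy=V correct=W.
`(lane / 4)*2 + (i % 2)`[31,3]=>15
lane 31=>31/4=7, 31 mod 4=3
i=3  r:7+8=>15  c:2·3+1=>7
col: 15 vs 7

buggy=15 correct=7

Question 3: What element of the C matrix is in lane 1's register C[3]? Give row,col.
1: g=0,t=1
[3] (0+8,1*2+1) = (8,3)

8,3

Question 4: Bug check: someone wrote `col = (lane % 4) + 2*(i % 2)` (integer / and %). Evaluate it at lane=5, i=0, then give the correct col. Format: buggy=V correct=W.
`(lane % 4) + 2*(i % 2)`[5,0]->1
lane 5: g=1 (5/4), t=1 (5%4)
i=0: r=1+0=1, c=1*2+0=2
col: 1 vs 2

buggy=1 correct=2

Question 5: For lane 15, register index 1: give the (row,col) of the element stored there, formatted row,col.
3,7

lane 15->15/4=3, 15 mod 4=3
i=1  r:3+0->3  c:2·3+1->7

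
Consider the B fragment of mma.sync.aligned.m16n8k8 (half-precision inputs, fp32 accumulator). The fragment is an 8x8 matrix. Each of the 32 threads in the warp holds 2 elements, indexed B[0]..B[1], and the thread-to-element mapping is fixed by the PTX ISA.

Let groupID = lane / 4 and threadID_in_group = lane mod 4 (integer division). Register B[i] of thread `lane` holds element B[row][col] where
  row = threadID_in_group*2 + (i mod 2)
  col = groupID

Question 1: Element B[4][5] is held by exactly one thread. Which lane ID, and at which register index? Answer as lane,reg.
22,0

c=5⇒gr=5  r=4⇒th=2,odd=0
L=5*4+2=22  i=0=0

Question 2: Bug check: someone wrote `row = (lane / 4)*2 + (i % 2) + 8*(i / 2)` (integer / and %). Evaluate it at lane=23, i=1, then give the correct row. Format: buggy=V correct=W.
buggy=11 correct=7

`(lane / 4)*2 + (i % 2) + 8*(i / 2)`[23,1]->11
lane 23->23/4=5, 23 mod 4=3
i=1  r:2·3+1->7  c:5
row: 11 vs 7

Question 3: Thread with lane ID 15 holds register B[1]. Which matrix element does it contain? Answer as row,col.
7,3

lane 15: g=3 (15/4), t=3 (15%4)
i=1: r=3*2+1=7, c=g=3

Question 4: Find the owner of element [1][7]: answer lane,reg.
28,1

c: 7->gid=7  r: 1->tid=0,i&1=1
L=7*4+0=28  i=1=1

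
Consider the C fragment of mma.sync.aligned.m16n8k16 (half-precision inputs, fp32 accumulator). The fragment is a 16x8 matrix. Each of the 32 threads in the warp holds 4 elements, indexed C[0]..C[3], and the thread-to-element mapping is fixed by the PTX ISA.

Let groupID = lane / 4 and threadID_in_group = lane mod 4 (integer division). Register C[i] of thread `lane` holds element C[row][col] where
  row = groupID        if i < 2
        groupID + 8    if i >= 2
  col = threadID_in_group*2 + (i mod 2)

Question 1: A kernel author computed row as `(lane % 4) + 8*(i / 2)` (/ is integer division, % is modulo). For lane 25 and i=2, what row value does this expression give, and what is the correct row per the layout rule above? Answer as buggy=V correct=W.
`(lane % 4) + 8*(i / 2)`[25,2]->9
L=25->g=25>>2=6, t=25&3=1
[2]->row 6+8=14  col 1·2+0=2
row: 9 vs 14

buggy=9 correct=14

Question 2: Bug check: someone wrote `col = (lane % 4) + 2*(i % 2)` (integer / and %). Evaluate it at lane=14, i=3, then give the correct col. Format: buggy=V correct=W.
`(lane % 4) + 2*(i % 2)`[14,3]=>4
14: grp=3,tig=2
[3] (3+8,2*2+1) = (11,5)
col: 4 vs 5

buggy=4 correct=5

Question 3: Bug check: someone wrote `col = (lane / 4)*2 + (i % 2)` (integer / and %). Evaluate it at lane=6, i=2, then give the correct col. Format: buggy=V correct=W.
buggy=2 correct=4

`(lane / 4)*2 + (i % 2)`[6,2]->2
lane 6: g=1 (6/4), t=2 (6%4)
i=2: r=1+8=9, c=2*2+0=4
col: 2 vs 4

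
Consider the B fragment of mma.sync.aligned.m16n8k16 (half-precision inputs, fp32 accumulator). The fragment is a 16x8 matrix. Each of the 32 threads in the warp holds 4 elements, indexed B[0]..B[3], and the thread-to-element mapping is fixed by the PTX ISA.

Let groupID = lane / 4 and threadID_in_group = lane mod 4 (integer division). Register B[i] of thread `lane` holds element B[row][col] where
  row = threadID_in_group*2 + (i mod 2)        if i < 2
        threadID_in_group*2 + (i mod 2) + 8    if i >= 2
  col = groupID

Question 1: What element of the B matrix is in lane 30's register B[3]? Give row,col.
13,7

L=30->g=30>>2=7, t=30&3=2
[3]->row 2·2+1+8=13  col g=7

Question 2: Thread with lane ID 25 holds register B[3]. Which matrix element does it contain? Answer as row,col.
lane 25⇒25/4=6, 25 mod 4=1
i=3  r:2·1+1+8⇒11  c:6

11,6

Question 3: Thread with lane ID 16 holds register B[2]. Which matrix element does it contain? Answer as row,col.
8,4

L=16->g=16>>2=4, t=16&3=0
[2]->row 0·2+0+8=8  col g=4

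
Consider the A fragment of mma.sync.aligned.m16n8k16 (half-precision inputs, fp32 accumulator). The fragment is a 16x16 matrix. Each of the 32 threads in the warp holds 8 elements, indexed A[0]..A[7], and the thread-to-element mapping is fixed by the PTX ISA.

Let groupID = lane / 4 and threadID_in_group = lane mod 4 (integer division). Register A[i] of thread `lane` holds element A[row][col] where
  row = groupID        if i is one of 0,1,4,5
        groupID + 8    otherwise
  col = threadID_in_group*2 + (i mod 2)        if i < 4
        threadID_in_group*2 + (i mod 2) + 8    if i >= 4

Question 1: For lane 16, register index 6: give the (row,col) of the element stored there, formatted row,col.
lane 16⇒16/4=4, 16 mod 4=0
i=6  r:4+8⇒12  c:2·0+0+8⇒8

12,8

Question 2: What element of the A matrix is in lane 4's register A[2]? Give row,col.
9,0

L=4->g=4>>2=1, t=4&3=0
[2]->row 1+8=9  col 0·2+0+0=0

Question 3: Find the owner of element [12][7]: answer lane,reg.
19,3

r:12=>grp=4,rB=1  c:7=>cB=0,tig=3,lo=1
L=4*4+3=19  i=0*4+1*2+1=3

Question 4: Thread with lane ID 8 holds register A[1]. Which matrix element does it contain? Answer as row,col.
2,1

8: g=2,t=0
[1] (2+0,0*2+1+0) = (2,1)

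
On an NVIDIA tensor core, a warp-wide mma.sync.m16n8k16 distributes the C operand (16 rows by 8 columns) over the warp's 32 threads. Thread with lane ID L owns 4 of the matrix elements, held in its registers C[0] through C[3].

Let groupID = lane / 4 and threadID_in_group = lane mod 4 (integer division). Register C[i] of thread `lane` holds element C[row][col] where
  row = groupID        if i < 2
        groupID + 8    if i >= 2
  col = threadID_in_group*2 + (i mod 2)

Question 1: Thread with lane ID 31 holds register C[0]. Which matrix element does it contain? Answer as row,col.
7,6

lane 31: grp=7 (31/4), tig=3 (31%4)
i=0: r=7+0=7, c=3*2+0=6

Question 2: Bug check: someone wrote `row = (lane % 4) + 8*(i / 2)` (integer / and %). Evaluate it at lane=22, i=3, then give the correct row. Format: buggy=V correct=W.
`(lane % 4) + 8*(i / 2)`[22,3]⇒10
22: gr=5,th=2
[3] (5+8,2*2+1) = (13,5)
row: 10 vs 13

buggy=10 correct=13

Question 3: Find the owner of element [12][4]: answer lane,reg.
r:12=>grp=4,rB=1  c:4=>tig=2,lo=0
L=4*4+2=18  i=1*2+0=2

18,2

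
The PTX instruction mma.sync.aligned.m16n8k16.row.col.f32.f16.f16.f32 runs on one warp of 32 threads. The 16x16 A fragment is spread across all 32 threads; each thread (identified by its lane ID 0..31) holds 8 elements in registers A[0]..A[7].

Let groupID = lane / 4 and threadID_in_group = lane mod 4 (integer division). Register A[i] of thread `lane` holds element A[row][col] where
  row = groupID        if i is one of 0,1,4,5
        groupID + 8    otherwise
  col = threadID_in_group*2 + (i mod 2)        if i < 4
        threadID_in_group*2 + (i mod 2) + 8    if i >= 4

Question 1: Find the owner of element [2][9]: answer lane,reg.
r=2→G=2,rhi=0  c=9→chi=1,T=0,p=1
L=2*4+0=8  i=1*4+0*2+1=5

8,5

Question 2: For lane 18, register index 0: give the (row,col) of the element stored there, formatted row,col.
lane 18→18/4=4, 18 mod 4=2
i=0  r:4+0→4  c:2·2+0+0→4

4,4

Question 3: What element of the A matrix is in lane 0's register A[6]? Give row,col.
8,8

L=0⇒gr=0>>2=0, th=0&3=0
[6]⇒row 0+8=8  col 0·2+0+8=8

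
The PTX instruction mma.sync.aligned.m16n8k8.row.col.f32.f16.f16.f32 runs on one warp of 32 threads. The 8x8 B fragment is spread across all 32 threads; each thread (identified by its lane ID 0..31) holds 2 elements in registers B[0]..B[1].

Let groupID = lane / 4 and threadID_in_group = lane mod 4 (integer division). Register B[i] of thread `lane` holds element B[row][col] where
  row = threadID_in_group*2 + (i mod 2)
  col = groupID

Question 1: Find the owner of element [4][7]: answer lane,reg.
c:7=>grp=7  r:4=>tig=2,lo=0
L=7*4+2=30  i=0=0

30,0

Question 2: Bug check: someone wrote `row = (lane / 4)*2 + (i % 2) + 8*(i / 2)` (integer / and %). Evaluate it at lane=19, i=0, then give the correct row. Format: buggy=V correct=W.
buggy=8 correct=6

`(lane / 4)*2 + (i % 2) + 8*(i / 2)`[19,0]=>8
L=19=>grp=19>>2=4, tig=19&3=3
[0]=>row 3·2+0=6  col grp=4
row: 8 vs 6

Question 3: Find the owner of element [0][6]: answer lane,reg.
24,0

c:6=>grp=6  r:0=>tig=0,lo=0
L=6*4+0=24  i=0=0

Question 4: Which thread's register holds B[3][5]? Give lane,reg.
21,1

c:5=>grp=5  r:3=>tig=1,lo=1
L=5*4+1=21  i=1=1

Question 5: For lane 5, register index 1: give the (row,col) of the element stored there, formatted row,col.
3,1

5: g=1,t=1
[1] (1*2+1,1) = (3,1)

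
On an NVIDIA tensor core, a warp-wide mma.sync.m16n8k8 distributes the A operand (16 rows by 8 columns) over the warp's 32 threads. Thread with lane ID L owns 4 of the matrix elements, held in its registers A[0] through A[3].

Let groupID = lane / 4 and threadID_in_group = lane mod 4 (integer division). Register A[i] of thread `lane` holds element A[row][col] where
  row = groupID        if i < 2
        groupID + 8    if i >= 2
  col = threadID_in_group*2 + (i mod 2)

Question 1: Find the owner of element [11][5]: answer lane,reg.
14,3

r: 11->gid=3,r8=1  c: 5->tid=2,i&1=1
L=3*4+2=14  i=1*2+1=3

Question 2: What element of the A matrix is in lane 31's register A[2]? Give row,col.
lane 31: grp=7 (31/4), tig=3 (31%4)
i=2: r=7+8=15, c=3*2+0=6

15,6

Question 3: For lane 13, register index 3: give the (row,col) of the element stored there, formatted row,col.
11,3

13: grp=3,tig=1
[3] (3+8,1*2+1) = (11,3)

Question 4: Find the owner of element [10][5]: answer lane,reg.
10,3

r=10→G=2,rhi=1  c=5→T=2,p=1
L=2*4+2=10  i=1*2+1=3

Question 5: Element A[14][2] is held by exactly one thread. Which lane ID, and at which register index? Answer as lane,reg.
r:14=>grp=6,rB=1  c:2=>tig=1,lo=0
L=6*4+1=25  i=1*2+0=2

25,2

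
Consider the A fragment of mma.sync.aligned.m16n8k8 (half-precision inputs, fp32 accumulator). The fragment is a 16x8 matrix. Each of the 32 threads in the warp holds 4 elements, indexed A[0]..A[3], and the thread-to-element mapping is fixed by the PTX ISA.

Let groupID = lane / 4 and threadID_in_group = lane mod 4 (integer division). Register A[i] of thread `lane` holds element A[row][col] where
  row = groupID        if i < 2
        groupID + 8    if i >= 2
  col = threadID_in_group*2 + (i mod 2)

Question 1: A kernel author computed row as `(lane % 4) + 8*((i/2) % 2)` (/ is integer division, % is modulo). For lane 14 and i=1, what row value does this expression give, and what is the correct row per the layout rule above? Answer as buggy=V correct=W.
buggy=2 correct=3

`(lane % 4) + 8*((i/2) % 2)`[14,1]→2
L=14→G=14>>2=3, T=14&3=2
[1]→row 3+0=3  col 2·2+1=5
row: 2 vs 3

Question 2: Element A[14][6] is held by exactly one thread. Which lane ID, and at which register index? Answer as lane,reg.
27,2

r=14⇒gr=6,Rb=1  c=6⇒th=3,odd=0
L=6*4+3=27  i=1*2+0=2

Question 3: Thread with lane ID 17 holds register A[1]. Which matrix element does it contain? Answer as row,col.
lane 17: g=4 (17/4), t=1 (17%4)
i=1: r=4+0=4, c=1*2+1=3

4,3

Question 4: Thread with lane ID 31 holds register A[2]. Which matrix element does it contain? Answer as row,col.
15,6

31: G=7,T=3
[2] (7+8,3*2+0) = (15,6)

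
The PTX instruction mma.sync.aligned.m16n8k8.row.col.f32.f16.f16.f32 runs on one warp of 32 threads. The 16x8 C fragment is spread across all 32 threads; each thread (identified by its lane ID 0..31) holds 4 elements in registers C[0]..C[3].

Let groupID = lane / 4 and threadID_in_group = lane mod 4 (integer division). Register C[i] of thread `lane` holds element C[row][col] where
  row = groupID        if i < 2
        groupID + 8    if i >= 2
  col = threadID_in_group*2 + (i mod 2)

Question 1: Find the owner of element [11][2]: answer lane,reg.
13,2

r:11=>grp=3,rB=1  c:2=>tig=1,lo=0
L=3*4+1=13  i=1*2+0=2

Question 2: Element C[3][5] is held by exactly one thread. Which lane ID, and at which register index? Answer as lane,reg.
14,1

r=3→G=3,rhi=0  c=5→T=2,p=1
L=3*4+2=14  i=0*2+1=1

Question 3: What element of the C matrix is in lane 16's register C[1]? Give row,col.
L=16=>grp=16>>2=4, tig=16&3=0
[1]=>row 4+0=4  col 0·2+1=1

4,1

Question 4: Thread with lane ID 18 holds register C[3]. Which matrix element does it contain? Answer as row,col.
lane 18⇒18/4=4, 18 mod 4=2
i=3  r:4+8⇒12  c:2·2+1⇒5

12,5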